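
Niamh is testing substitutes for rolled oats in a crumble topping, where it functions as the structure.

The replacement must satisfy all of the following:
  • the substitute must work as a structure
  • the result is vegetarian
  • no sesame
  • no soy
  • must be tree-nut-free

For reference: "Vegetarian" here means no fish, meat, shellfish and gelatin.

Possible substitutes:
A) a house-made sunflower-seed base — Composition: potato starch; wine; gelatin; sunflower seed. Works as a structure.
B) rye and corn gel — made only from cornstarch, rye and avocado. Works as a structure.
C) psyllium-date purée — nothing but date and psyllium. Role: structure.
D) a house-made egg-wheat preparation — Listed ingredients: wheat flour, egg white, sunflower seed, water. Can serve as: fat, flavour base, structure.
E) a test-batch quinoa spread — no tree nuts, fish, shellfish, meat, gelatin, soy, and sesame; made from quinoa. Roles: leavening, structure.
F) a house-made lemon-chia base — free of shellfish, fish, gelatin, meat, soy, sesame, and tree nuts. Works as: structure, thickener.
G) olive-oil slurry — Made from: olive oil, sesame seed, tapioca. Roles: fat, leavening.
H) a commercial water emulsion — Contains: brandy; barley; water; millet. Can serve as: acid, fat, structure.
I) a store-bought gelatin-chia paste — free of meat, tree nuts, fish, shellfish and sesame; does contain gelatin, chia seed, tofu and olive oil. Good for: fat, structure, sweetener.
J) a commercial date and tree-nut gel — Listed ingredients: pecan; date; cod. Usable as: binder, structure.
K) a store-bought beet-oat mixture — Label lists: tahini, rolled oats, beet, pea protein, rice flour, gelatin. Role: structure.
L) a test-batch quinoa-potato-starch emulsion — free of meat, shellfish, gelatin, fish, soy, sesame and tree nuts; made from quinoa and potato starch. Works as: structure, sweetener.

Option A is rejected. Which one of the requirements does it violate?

usable as a structure: satisfied
vegetarian: has gelatin — fails
sesame-free: satisfied
soy-free: satisfied
tree-nut-free: satisfied

vegetarian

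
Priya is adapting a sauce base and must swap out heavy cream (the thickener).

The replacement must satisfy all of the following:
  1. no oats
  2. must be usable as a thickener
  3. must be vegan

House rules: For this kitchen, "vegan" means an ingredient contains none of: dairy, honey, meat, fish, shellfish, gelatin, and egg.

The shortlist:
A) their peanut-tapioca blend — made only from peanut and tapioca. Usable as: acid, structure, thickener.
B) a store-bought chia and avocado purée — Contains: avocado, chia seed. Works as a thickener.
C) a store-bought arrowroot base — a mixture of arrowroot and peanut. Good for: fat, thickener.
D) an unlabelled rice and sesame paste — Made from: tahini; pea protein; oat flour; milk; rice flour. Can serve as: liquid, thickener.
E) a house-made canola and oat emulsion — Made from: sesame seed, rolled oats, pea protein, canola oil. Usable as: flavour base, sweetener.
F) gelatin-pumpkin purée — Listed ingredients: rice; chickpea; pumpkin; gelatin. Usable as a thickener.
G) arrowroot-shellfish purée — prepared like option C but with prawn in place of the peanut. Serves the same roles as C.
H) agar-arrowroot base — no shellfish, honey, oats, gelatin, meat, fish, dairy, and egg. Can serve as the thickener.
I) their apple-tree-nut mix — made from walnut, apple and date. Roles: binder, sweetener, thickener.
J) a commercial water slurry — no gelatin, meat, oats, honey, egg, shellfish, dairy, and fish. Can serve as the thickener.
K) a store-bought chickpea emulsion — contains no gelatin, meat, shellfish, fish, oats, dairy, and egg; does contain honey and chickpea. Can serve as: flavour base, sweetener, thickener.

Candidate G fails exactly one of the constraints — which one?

vegan

usable as a thickener: satisfied
vegan: has prawn — fails
oat-free: satisfied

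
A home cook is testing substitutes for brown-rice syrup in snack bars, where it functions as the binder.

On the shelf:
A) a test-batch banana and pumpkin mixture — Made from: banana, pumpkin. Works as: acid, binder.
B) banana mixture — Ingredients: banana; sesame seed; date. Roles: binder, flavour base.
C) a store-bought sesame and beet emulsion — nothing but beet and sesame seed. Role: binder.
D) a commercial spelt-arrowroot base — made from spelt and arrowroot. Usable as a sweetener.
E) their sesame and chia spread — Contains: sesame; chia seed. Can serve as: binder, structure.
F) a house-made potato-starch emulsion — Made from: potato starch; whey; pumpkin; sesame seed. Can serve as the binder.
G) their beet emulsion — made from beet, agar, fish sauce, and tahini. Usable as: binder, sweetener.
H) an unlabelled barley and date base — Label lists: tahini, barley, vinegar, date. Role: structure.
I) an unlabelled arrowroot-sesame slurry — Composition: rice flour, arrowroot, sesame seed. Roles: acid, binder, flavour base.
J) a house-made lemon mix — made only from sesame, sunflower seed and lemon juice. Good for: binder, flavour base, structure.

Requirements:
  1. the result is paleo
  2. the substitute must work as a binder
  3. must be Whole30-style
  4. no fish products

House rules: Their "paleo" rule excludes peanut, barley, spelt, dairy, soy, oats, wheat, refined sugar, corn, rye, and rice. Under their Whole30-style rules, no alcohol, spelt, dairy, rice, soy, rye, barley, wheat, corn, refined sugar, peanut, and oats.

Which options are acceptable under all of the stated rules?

A: nothing on the exclusion list — keep
B: Whole30-style, paleo — valid
C: nothing on the exclusion list — OK
D: not usable as a binder; has spelt, so not paleo (and 1 more) — no
E: only sesame and chia seed; none excluded — keep
F: has whey, so not paleo; has whey, so not Whole30-style — out
G: has fish sauce, so not fish-free — out
H: not usable as a binder; has barley, so not paleo (and 1 more) — no
I: has rice flour, so not paleo; has rice flour, so not Whole30-style — reject
J: only sesame, lemon juice, and sunflower seed; none excluded — OK

A, B, C, E, J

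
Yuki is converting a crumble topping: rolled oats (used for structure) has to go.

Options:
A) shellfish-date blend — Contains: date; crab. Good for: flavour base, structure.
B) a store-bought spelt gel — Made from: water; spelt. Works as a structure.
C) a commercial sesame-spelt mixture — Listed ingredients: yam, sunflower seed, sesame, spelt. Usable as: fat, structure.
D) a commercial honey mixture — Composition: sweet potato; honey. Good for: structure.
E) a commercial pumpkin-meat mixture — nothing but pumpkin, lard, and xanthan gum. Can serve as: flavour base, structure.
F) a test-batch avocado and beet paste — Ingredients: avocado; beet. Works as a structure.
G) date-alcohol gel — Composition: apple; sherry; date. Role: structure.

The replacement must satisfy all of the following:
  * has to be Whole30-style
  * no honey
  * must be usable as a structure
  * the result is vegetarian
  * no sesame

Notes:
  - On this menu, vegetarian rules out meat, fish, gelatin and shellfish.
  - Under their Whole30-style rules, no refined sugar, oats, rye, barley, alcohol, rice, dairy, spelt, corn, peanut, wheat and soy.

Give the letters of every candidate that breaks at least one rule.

A, B, C, D, E, G

A: has crab, so not vegetarian — out
B: has spelt, so not Whole30-style — reject
C: has spelt, so not Whole30-style; has sesame, so not sesame-free — reject
D: has honey, so not honey-free — out
E: has lard, so not vegetarian — no
F: only avocado and beet; none excluded — keep
G: has sherry, so not Whole30-style — no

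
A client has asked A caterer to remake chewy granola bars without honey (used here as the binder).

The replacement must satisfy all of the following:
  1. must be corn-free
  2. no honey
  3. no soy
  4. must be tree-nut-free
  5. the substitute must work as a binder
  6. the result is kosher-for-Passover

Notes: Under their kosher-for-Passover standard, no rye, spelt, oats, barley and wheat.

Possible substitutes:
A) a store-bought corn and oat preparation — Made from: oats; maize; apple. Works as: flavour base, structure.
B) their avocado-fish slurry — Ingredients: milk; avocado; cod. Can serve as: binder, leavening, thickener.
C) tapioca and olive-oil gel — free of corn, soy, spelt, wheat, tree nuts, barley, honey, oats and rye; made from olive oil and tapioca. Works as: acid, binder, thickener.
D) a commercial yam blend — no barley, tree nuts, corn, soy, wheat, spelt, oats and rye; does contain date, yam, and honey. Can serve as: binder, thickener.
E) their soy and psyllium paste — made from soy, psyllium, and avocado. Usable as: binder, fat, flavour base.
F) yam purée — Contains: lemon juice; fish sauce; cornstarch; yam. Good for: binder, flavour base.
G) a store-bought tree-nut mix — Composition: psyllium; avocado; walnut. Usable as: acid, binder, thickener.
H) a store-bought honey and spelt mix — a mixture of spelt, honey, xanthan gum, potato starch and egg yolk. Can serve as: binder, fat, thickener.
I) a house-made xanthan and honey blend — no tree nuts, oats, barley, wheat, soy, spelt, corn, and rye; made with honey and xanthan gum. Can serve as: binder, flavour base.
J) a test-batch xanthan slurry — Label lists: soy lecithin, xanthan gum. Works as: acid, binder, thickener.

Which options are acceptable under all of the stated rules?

A: not usable as a binder; has oats, so not kosher-for-Passover (and 1 more) — no
B: works as a binder, no soy, no corn — keep
C: no corn, no soy — valid
D: has honey, so not honey-free — out
E: has soy, so not soy-free — reject
F: has cornstarch, so not corn-free — no
G: has walnut, so not tree-nut-free — out
H: has spelt, so not kosher-for-Passover; has honey, so not honey-free — out
I: has honey, so not honey-free — reject
J: has soy lecithin, so not soy-free — no

B, C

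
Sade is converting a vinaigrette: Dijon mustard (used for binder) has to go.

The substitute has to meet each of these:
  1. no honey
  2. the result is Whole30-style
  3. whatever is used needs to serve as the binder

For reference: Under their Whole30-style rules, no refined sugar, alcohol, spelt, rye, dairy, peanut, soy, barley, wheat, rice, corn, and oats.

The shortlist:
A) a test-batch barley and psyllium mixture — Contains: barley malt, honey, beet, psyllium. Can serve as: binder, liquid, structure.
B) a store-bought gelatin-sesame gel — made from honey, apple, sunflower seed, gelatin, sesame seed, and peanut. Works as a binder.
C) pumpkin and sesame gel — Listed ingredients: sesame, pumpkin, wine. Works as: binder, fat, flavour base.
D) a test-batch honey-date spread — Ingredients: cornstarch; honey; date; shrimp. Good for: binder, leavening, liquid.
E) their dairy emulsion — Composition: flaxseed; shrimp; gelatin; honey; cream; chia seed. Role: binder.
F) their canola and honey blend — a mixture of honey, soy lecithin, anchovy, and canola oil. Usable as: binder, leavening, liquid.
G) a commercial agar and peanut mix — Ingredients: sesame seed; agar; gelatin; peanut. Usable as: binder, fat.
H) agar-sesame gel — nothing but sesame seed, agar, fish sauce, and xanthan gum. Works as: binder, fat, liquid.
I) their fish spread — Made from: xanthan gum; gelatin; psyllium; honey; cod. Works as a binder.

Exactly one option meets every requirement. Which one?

H

A: has barley malt, so not Whole30-style; has honey, so not honey-free — reject
B: has peanut, so not Whole30-style; has honey, so not honey-free — out
C: has wine, so not Whole30-style — reject
D: has cornstarch, so not Whole30-style; has honey, so not honey-free — no
E: has cream, so not Whole30-style; has honey, so not honey-free — out
F: has soy lecithin, so not Whole30-style; has honey, so not honey-free — no
G: has peanut, so not Whole30-style — out
H: every rule checks out — valid
I: has honey, so not honey-free — reject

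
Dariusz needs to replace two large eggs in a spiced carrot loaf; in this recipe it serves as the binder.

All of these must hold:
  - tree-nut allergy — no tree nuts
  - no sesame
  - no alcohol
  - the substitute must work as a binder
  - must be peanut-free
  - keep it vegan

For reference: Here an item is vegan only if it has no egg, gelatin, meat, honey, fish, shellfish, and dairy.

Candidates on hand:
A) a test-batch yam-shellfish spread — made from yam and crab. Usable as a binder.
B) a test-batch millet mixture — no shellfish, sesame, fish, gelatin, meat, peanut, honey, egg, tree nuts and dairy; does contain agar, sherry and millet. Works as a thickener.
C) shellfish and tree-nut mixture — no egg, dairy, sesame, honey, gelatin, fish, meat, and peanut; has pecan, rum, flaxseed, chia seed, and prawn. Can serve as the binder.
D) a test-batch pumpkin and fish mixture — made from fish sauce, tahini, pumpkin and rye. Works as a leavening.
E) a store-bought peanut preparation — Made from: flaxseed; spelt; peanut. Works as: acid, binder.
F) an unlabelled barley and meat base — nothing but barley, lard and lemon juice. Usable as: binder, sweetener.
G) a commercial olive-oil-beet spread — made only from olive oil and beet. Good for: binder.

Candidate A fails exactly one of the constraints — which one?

usable as a binder: satisfied
vegan: has crab — fails
alcohol-free: satisfied
tree-nut-free: satisfied
sesame-free: satisfied
peanut-free: satisfied

vegan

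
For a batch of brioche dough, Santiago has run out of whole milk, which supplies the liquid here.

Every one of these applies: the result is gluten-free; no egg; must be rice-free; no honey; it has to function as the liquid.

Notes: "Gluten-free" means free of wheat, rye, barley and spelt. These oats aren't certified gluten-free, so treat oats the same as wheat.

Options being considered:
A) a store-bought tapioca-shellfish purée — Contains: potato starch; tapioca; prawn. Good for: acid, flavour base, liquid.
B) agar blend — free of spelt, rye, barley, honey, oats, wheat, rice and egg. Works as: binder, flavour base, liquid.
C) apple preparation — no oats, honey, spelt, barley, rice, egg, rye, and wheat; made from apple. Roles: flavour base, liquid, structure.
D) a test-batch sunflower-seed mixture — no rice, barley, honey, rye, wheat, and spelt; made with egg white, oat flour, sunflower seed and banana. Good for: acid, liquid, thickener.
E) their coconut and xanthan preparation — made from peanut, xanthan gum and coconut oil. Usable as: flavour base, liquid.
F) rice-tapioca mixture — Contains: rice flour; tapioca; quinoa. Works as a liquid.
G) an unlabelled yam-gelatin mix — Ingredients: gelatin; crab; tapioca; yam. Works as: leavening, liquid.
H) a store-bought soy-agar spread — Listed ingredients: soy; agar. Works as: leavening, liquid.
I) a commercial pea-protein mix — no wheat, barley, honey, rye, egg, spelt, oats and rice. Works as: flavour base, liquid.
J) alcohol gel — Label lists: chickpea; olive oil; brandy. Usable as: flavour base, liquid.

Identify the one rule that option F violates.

usable as a liquid: satisfied
gluten-free: satisfied
rice-free: has rice flour — fails
egg-free: satisfied
honey-free: satisfied

rice-free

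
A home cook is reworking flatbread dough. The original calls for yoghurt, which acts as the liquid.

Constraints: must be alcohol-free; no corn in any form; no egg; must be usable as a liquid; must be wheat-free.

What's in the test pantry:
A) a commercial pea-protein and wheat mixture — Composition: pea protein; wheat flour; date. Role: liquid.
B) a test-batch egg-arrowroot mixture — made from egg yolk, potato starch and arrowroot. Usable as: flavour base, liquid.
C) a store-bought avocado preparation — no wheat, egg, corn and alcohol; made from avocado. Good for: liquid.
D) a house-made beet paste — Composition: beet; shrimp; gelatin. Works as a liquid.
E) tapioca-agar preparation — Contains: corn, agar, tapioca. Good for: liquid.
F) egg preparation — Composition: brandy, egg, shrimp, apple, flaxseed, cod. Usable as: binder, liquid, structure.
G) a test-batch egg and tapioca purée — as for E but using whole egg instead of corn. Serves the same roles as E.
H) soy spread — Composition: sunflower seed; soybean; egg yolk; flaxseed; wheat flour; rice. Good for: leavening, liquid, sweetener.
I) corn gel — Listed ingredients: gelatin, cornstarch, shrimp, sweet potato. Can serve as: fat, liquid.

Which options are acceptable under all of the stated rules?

C, D

A: has wheat flour, so not wheat-free — reject
B: has egg yolk, so not egg-free — out
C: all constraints satisfied — OK
D: all constraints satisfied — OK
E: has corn, so not corn-free — out
F: has egg, so not egg-free; has brandy, so not alcohol-free — no
G: has whole egg, so not egg-free — reject
H: has wheat flour, so not wheat-free; has egg yolk, so not egg-free — no
I: has cornstarch, so not corn-free — no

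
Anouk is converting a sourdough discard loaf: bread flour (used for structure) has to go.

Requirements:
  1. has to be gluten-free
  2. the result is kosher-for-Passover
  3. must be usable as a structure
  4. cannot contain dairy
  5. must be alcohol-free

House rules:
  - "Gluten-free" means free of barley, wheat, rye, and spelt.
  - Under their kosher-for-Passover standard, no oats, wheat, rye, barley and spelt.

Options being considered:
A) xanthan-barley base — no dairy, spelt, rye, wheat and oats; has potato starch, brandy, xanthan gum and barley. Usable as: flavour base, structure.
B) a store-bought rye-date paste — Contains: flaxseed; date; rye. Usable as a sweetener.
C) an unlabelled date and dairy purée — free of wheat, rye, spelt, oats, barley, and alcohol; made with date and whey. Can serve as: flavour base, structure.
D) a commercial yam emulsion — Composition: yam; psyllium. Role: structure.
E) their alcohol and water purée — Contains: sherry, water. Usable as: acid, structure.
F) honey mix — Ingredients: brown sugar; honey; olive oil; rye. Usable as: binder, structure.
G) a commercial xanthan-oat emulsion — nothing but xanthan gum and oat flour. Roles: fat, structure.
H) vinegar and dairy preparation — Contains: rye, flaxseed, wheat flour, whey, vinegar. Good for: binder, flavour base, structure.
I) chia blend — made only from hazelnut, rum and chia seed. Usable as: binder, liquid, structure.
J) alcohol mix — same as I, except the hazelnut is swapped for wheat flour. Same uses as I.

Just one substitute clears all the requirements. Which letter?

A: has barley, so not gluten-free; has barley, so not kosher-for-Passover (and 1 more) — no
B: not usable as a structure; has rye, so not gluten-free (and 1 more) — reject
C: has whey, so not dairy-free — reject
D: only yam and psyllium; none excluded — valid
E: has sherry, so not alcohol-free — no
F: has rye, so not gluten-free; has rye, so not kosher-for-Passover — no
G: has oat flour, so not kosher-for-Passover — no
H: has rye, so not gluten-free; has rye, so not kosher-for-Passover (and 1 more) — out
I: has rum, so not alcohol-free — no
J: has wheat flour, so not gluten-free; has wheat flour, so not kosher-for-Passover (and 1 more) — out

D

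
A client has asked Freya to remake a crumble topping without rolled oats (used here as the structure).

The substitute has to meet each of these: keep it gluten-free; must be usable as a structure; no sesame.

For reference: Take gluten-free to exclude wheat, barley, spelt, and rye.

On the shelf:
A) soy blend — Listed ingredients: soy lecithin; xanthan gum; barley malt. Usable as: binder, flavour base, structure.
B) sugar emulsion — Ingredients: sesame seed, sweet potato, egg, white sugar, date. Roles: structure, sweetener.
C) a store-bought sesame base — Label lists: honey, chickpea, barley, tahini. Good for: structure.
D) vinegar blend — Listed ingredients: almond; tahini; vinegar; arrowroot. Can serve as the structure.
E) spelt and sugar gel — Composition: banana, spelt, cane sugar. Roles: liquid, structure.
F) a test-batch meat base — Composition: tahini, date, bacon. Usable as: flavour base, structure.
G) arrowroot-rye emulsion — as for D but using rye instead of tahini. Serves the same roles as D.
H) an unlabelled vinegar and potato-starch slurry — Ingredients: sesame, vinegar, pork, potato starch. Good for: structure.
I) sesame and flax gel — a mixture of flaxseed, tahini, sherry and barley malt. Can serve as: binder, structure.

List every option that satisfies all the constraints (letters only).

none

A: has barley malt, so not gluten-free — reject
B: has sesame seed, so not sesame-free — no
C: has barley, so not gluten-free; has tahini, so not sesame-free — no
D: has tahini, so not sesame-free — no
E: has spelt, so not gluten-free — reject
F: has tahini, so not sesame-free — no
G: has rye, so not gluten-free — no
H: has sesame, so not sesame-free — no
I: has barley malt, so not gluten-free; has tahini, so not sesame-free — reject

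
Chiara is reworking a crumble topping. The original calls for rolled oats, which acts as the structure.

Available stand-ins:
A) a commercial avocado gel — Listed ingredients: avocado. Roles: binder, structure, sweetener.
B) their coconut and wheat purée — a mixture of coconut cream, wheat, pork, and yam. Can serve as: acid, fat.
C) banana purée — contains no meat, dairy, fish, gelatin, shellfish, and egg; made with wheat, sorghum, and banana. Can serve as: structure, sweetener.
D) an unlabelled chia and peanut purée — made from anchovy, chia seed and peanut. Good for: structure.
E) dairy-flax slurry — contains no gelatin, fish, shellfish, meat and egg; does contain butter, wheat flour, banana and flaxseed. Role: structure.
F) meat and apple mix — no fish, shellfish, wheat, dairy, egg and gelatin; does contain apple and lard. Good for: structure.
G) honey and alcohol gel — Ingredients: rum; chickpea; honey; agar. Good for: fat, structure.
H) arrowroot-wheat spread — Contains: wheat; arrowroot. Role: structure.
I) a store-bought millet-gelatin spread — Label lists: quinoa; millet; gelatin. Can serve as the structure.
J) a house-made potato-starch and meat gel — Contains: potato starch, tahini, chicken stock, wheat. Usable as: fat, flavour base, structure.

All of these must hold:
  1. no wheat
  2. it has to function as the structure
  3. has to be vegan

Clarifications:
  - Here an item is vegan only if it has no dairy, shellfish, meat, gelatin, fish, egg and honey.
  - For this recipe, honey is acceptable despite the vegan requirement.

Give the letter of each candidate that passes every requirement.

A, G

A: no wheat, vegan — OK
B: not usable as a structure; has pork, so not vegan (and 1 more) — no
C: has wheat, so not wheat-free — no
D: has anchovy, so not vegan — no
E: has butter, so not vegan; has wheat flour, so not wheat-free — no
F: has lard, so not vegan — out
G: honey is permitted under the vegan carve-out; nothing else excluded — OK
H: has wheat, so not wheat-free — reject
I: has gelatin, so not vegan — out
J: has chicken stock, so not vegan; has wheat, so not wheat-free — out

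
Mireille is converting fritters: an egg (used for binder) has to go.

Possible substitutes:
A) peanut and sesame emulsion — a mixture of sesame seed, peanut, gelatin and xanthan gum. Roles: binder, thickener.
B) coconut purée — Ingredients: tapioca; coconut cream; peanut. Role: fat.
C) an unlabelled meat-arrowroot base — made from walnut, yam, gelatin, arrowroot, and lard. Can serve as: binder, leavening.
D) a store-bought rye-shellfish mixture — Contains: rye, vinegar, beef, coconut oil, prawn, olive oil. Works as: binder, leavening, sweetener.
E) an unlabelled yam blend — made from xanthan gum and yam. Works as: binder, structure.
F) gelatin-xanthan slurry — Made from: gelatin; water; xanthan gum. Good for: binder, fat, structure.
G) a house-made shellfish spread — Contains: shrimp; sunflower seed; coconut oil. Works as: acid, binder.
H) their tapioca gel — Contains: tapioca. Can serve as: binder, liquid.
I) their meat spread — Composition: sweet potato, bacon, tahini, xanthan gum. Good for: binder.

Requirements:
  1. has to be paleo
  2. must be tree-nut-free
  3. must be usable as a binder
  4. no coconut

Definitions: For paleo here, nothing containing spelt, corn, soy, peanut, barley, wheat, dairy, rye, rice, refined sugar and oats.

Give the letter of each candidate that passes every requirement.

E, F, H, I

A: has peanut, so not paleo — no
B: not usable as a binder; has peanut, so not paleo (and 1 more) — no
C: has walnut, so not tree-nut-free — out
D: has rye, so not paleo; has coconut oil, so not coconut-free — reject
E: only yam and xanthan gum; none excluded — keep
F: no coconut, no tree nuts — valid
G: has coconut oil, so not coconut-free — out
H: nothing on the exclusion list — OK
I: no tree nuts, no coconut — OK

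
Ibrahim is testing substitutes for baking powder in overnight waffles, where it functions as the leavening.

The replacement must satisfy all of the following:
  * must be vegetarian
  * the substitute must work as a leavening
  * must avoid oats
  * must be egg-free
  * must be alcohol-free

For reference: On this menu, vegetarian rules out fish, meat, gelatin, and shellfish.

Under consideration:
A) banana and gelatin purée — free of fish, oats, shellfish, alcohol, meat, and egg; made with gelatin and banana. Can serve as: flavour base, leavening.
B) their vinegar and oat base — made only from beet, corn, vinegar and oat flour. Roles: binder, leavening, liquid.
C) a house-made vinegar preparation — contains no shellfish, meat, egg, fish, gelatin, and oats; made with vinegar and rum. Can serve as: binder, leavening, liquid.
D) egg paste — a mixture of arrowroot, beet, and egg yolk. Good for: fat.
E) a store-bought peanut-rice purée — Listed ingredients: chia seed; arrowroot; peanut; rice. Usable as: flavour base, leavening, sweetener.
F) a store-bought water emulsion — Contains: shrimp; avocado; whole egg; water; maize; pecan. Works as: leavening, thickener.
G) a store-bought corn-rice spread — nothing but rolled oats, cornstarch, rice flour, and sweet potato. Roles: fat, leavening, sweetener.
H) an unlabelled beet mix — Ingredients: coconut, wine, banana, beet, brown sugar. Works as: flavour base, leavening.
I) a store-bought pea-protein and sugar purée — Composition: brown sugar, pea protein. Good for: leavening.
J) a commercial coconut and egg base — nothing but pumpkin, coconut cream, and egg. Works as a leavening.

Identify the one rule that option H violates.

alcohol-free

usable as a leavening: satisfied
vegetarian: satisfied
oat-free: satisfied
alcohol-free: has wine — fails
egg-free: satisfied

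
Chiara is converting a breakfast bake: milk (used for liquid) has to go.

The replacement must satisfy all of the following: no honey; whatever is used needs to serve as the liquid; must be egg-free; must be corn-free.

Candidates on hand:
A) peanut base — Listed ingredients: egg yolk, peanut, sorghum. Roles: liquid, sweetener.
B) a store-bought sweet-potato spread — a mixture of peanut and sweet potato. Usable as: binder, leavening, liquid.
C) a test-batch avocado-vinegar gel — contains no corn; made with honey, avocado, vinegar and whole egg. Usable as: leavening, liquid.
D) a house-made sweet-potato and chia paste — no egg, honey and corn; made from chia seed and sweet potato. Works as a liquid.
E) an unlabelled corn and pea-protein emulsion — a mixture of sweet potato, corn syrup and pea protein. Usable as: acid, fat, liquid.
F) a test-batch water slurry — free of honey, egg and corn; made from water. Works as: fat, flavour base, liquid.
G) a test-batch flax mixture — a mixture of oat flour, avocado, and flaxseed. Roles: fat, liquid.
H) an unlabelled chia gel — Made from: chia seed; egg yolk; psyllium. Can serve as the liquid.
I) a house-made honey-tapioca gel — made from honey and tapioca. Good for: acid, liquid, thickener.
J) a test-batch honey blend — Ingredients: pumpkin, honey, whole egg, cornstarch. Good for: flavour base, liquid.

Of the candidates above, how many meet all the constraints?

A: has egg yolk, so not egg-free — out
B: every rule checks out — OK
C: has whole egg, so not egg-free; has honey, so not honey-free — no
D: no egg, no honey — valid
E: has corn syrup, so not corn-free — out
F: nothing on the exclusion list — keep
G: no corn, no honey — keep
H: has egg yolk, so not egg-free — no
I: has honey, so not honey-free — out
J: has whole egg, so not egg-free; has honey, so not honey-free (and 1 more) — no

4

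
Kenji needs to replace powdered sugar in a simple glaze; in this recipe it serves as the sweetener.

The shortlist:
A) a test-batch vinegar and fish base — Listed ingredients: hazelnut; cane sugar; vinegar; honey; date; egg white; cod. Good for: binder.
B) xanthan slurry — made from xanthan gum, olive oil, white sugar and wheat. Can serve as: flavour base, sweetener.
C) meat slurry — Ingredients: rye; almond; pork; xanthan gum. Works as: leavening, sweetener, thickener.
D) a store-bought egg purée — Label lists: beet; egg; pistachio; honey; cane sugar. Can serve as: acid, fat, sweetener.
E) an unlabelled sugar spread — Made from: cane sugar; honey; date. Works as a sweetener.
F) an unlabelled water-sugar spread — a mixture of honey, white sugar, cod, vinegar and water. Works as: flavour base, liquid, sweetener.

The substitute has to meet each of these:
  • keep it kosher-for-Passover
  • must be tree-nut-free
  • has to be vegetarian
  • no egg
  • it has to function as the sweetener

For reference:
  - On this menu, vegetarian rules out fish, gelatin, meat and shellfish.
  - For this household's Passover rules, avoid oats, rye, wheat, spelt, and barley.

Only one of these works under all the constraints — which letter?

E

A: not usable as a sweetener; has cod, so not vegetarian (and 2 more) — no
B: has wheat, so not kosher-for-Passover — out
C: has pork, so not vegetarian; has rye, so not kosher-for-Passover (and 1 more) — out
D: has pistachio, so not tree-nut-free; has egg, so not egg-free — no
E: only honey, cane sugar, and date; none excluded — keep
F: has cod, so not vegetarian — reject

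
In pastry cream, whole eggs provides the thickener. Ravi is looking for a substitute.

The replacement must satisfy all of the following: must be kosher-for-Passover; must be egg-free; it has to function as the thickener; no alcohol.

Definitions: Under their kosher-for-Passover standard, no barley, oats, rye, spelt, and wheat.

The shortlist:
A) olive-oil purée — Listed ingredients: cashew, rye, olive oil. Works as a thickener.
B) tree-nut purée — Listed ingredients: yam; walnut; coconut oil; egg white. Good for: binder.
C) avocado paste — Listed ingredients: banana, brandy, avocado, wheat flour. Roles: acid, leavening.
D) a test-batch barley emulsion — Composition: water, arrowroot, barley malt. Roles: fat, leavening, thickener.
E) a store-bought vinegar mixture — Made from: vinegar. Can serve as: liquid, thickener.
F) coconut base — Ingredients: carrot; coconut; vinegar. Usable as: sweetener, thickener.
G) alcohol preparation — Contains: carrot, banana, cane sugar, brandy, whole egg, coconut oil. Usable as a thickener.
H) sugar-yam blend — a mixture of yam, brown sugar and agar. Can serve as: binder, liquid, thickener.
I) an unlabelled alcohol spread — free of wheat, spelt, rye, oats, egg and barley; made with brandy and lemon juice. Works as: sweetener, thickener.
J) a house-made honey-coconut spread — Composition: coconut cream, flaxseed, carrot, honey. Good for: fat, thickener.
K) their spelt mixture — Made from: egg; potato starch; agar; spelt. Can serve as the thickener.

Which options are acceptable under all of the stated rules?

A: has rye, so not kosher-for-Passover — out
B: not usable as a thickener; has egg white, so not egg-free — reject
C: not usable as a thickener; has wheat flour, so not kosher-for-Passover (and 1 more) — reject
D: has barley malt, so not kosher-for-Passover — reject
E: every rule checks out — valid
F: only coconut, vinegar, and carrot; none excluded — valid
G: has whole egg, so not egg-free; has brandy, so not alcohol-free — no
H: only brown sugar, yam, and agar; none excluded — valid
I: has brandy, so not alcohol-free — reject
J: works as a thickener, no egg, kosher-for-Passover — valid
K: has spelt, so not kosher-for-Passover; has egg, so not egg-free — no

E, F, H, J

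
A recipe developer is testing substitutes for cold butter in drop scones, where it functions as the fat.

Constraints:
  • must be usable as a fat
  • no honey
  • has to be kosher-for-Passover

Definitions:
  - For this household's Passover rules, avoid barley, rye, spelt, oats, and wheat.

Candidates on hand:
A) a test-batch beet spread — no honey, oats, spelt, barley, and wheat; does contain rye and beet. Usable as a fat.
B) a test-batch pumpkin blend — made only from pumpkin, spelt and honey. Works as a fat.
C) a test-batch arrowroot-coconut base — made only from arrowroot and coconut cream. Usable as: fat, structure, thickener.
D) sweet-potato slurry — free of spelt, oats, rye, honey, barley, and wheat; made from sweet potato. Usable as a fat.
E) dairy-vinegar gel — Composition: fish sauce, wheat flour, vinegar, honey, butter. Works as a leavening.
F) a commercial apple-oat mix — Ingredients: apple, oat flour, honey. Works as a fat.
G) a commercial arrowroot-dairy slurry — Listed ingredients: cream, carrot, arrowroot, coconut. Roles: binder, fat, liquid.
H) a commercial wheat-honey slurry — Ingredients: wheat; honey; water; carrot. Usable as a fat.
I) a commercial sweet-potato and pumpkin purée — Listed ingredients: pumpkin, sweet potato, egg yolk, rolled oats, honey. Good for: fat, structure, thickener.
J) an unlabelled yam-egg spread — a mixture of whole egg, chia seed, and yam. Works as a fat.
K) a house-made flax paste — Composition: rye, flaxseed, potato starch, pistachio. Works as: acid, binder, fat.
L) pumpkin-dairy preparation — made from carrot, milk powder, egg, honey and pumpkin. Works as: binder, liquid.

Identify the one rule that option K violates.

usable as a fat: satisfied
kosher-for-Passover: has rye — fails
honey-free: satisfied

kosher-for-Passover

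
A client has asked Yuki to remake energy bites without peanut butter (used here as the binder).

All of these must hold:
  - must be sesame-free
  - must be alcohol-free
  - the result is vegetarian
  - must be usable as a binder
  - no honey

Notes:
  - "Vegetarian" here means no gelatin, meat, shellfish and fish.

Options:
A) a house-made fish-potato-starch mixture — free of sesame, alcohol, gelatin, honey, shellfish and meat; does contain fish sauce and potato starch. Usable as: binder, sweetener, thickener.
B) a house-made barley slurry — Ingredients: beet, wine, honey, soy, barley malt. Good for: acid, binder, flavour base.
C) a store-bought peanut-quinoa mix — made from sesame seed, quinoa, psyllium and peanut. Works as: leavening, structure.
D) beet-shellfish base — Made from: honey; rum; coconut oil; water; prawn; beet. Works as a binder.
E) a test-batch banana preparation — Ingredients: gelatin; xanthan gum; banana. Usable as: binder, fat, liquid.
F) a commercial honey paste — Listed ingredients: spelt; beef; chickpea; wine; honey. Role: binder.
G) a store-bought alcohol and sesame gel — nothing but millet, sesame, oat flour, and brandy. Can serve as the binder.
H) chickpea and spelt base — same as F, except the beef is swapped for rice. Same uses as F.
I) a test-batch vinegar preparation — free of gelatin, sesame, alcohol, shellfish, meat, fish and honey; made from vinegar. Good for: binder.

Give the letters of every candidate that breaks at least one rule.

A, B, C, D, E, F, G, H

A: has fish sauce, so not vegetarian — out
B: has wine, so not alcohol-free; has honey, so not honey-free — out
C: not usable as a binder; has sesame seed, so not sesame-free — reject
D: has prawn, so not vegetarian; has rum, so not alcohol-free (and 1 more) — no
E: has gelatin, so not vegetarian — out
F: has beef, so not vegetarian; has wine, so not alcohol-free (and 1 more) — reject
G: has brandy, so not alcohol-free; has sesame, so not sesame-free — out
H: has wine, so not alcohol-free; has honey, so not honey-free — out
I: no alcohol, vegetarian — valid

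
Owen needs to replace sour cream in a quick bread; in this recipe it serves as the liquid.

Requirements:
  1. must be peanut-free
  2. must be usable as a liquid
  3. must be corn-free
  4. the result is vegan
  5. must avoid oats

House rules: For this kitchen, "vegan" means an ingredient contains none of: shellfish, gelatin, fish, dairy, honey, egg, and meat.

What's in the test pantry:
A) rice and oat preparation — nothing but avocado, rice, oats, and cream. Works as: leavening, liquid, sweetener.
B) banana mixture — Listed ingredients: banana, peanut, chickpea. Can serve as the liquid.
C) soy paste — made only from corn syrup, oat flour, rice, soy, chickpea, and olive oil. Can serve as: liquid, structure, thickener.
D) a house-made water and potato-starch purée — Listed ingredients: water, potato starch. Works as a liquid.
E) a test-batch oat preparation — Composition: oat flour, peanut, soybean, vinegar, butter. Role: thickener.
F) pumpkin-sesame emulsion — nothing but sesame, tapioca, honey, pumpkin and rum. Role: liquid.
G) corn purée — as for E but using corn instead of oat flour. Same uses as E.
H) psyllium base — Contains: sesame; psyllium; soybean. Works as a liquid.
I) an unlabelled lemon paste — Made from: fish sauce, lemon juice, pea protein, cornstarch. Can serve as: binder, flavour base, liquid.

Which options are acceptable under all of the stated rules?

A: has cream, so not vegan; has oats, so not oat-free — no
B: has peanut, so not peanut-free — reject
C: has corn syrup, so not corn-free; has oat flour, so not oat-free — out
D: no corn, vegan — OK
E: not usable as a liquid; has butter, so not vegan (and 2 more) — no
F: has honey, so not vegan — no
G: not usable as a liquid; has butter, so not vegan (and 2 more) — out
H: works as a liquid, no oats, vegan — keep
I: has fish sauce, so not vegan; has cornstarch, so not corn-free — out

D, H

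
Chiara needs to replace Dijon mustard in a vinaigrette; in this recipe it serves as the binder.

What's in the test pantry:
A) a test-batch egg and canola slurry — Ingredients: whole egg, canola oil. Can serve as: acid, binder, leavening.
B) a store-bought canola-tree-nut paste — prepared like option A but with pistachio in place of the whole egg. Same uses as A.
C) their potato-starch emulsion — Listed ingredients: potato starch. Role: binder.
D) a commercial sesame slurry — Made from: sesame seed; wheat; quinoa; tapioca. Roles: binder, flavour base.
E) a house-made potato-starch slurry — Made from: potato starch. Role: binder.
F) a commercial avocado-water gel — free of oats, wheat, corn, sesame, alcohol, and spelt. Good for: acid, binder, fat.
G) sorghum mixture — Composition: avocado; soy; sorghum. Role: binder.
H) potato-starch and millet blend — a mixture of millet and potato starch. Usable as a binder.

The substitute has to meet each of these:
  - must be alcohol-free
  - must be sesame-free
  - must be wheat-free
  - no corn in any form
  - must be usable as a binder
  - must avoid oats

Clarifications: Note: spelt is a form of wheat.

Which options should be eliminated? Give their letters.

A: all constraints satisfied — valid
B: every rule checks out — valid
C: only potato starch; none excluded — valid
D: has sesame seed, so not sesame-free; has wheat, so not wheat-free — reject
E: all constraints satisfied — OK
F: works as a binder, no sesame, no alcohol — OK
G: nothing on the exclusion list — valid
H: only millet and potato starch; none excluded — keep

D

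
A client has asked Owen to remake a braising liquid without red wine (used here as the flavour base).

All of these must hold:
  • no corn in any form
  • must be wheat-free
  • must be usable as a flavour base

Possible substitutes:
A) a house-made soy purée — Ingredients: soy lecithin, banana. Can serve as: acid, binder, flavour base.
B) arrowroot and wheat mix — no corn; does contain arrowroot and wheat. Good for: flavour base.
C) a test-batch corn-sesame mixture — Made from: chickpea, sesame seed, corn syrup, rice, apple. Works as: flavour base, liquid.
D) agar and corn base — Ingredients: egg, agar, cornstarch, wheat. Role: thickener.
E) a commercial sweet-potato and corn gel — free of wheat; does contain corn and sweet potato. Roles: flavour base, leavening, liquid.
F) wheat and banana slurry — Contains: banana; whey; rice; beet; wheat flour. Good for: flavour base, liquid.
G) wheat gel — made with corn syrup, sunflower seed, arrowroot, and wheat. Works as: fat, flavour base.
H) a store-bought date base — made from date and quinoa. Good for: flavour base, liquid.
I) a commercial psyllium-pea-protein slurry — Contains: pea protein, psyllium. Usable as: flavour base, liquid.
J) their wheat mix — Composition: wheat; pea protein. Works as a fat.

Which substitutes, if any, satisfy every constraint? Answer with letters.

A, H, I

A: only soy lecithin and banana; none excluded — keep
B: has wheat, so not wheat-free — reject
C: has corn syrup, so not corn-free — reject
D: not usable as a flavour base; has wheat, so not wheat-free (and 1 more) — no
E: has corn, so not corn-free — reject
F: has wheat flour, so not wheat-free — reject
G: has wheat, so not wheat-free; has corn syrup, so not corn-free — reject
H: no wheat, no corn — OK
I: only psyllium and pea protein; none excluded — OK
J: not usable as a flavour base; has wheat, so not wheat-free — reject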